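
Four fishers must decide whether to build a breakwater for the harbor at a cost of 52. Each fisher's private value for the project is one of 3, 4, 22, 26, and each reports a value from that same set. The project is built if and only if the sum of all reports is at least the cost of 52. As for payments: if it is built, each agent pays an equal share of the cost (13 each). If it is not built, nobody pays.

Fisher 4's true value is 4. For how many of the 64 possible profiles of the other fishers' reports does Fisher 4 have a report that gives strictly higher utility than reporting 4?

3

Others report (4, 22, 22): truth gives -9; report 3 gives 0 > -9. Violating.
Others report (22, 4, 22): truth gives -9; report 3 gives 0 > -9. Violating.
Others report (22, 22, 4): truth gives -9; report 3 gives 0 > -9. Violating.
Others report (3, 3, 3): truth gives 0; no alternative beats it.
Others report (3, 3, 4): truth gives 0; no alternative beats it.
(Checking all 64 profiles: 3 have a profitable deviation, 61 do not.)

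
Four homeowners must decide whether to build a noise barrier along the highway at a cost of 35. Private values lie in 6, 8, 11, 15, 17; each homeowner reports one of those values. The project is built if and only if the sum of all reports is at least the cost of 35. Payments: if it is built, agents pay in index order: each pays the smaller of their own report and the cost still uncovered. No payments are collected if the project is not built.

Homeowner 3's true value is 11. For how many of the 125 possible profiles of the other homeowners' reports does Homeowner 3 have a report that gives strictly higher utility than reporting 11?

88

Others report (6, 6, 15): truth gives 0; report 8 gives 3 > 0. Violating.
Others report (6, 6, 17): truth gives 0; report 6 gives 5 > 0. Violating.
Others report (6, 8, 15): truth gives 0; report 6 gives 5 > 0. Violating.
Others report (6, 8, 17): truth gives 0; report 6 gives 5 > 0. Violating.
Others report (6, 6, 6): truth gives 0; no alternative beats it.
Others report (6, 6, 8): truth gives 0; no alternative beats it.
(Checking all 125 profiles: 88 have a profitable deviation, 37 do not.)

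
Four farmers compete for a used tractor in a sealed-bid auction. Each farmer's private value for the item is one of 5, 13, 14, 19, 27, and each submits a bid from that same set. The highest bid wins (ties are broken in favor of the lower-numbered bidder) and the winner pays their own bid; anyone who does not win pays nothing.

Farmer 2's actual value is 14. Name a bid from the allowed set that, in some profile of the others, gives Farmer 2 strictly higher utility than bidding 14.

Suppose Farmer 1 bids 5, Farmer 3 bids 5 and Farmer 4 bids 5.
Bid 14: wins, pays 14, utility 14 - 14 = 0.
Bid 13: wins, pays 13, utility 14 - 13 = 1.
So bidding 13 beats truth here (1 > 0).

13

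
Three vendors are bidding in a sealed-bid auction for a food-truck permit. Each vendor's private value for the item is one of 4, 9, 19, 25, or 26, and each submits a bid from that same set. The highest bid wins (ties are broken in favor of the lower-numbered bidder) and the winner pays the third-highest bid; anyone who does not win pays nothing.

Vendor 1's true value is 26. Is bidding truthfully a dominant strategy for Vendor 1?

Yes

Check each profile of the others' bids and compare truth against every alternative bid.
Others bid (4, 26): truth gives 22, best alternative gives 0.
Others bid (26, 4): truth gives 22, best alternative gives 0.
Others bid (9, 26): truth gives 17, best alternative gives 0.
Others bid (26, 9): truth gives 17, best alternative gives 0.
Others bid (19, 26): truth gives 7, best alternative gives 0.
Others bid (26, 19): truth gives 7, best alternative gives 0.
(Remaining 19 profiles checked similarly; truth is weakly best in each.)
In every case the truthful bid is at least as good as any alternative, so it is a dominant strategy.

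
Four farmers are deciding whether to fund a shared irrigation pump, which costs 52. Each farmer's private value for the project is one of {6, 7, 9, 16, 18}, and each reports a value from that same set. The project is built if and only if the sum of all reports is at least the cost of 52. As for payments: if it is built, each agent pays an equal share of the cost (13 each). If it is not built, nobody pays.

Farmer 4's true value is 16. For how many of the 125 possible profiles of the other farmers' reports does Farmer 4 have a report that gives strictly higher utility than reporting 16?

Others report (7, 9, 18): truth gives 0; report 18 gives 3 > 0. Violating.
Others report (7, 18, 9): truth gives 0; report 18 gives 3 > 0. Violating.
Others report (9, 7, 18): truth gives 0; report 18 gives 3 > 0. Violating.
Others report (9, 9, 16): truth gives 0; report 18 gives 3 > 0. Violating.
Others report (6, 6, 6): truth gives 0; no alternative beats it.
Others report (6, 6, 7): truth gives 0; no alternative beats it.
(Checking all 125 profiles: 9 have a profitable deviation, 116 do not.)

9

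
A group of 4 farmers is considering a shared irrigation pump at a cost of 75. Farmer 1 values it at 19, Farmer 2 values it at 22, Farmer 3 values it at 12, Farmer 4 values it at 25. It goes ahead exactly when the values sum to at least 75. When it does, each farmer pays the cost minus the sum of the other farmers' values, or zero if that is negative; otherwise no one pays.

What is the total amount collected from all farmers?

66

Total value 78 ≥ cost 75, so it is built.
Farmer 1: others sum to 59; max(0, 75 - 59) = 16.
Farmer 2: others sum to 56; max(0, 75 - 56) = 19.
Farmer 3: others sum to 66; max(0, 75 - 66) = 9.
Farmer 4: others sum to 53; max(0, 75 - 53) = 22.
Total collected = 16 + 19 + 9 + 22 = 66.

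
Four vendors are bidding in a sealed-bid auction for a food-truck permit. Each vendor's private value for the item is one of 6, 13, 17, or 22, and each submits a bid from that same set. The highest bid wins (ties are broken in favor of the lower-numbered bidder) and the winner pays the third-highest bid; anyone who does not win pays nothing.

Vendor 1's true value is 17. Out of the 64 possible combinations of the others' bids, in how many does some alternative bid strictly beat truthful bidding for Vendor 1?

Others bid (6, 6, 22): truth gives 0; bid 22 gives 11 > 0. Violating.
Others bid (6, 13, 22): truth gives 0; bid 22 gives 4 > 0. Violating.
Others bid (6, 22, 6): truth gives 0; bid 22 gives 11 > 0. Violating.
Others bid (6, 22, 13): truth gives 0; bid 22 gives 4 > 0. Violating.
Others bid (6, 6, 6): truth gives 11; no alternative beats it.
Others bid (6, 6, 13): truth gives 11; no alternative beats it.
(Checking all 64 profiles: 12 have a profitable deviation, 52 do not.)

12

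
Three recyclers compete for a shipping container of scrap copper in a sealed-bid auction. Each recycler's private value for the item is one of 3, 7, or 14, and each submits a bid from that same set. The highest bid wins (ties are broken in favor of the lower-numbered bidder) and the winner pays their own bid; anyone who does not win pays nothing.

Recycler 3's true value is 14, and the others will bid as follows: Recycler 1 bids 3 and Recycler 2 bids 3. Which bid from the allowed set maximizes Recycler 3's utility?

7

Bid 3: loses, pays 0, utility 0.
Bid 7: wins, pays 7, utility 14 - 7 = 7.
Bid 14: wins, pays 14, utility 14 - 14 = 0.
The best choice is 7 with utility 7.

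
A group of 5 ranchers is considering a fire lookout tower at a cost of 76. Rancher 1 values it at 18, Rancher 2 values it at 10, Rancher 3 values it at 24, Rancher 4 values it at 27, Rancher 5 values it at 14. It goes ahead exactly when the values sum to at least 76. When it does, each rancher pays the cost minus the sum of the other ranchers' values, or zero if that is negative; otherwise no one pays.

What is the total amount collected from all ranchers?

18

Total value 93 ≥ cost 76, so it is built.
Rancher 1: others sum to 75; max(0, 76 - 75) = 1.
Rancher 2: others sum to 83; max(0, 76 - 83) = 0.
Rancher 3: others sum to 69; max(0, 76 - 69) = 7.
Rancher 4: others sum to 66; max(0, 76 - 66) = 10.
Rancher 5: others sum to 79; max(0, 76 - 79) = 0.
Total collected = 1 + 0 + 7 + 10 + 0 = 18.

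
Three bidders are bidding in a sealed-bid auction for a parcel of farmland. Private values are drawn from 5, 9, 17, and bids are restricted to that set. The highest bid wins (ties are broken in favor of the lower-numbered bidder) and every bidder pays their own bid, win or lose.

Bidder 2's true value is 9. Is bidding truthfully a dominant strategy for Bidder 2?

No

Consider the case where Bidder 1 bids 5 and Bidder 3 bids 17.
Truthful bid 9: loses but pays 9, utility -9.
Bid 5 instead: loses but pays 5, utility -5.
Since -5 > -9, bidding 5 is strictly better here, so truthful bidding is not dominant.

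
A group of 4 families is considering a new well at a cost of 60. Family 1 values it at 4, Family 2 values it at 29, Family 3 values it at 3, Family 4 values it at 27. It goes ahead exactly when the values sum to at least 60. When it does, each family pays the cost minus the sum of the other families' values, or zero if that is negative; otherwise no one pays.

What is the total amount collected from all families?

51

Total value 63 ≥ cost 60, so it is built.
Family 1: others sum to 59; max(0, 60 - 59) = 1.
Family 2: others sum to 34; max(0, 60 - 34) = 26.
Family 3: others sum to 60; max(0, 60 - 60) = 0.
Family 4: others sum to 36; max(0, 60 - 36) = 24.
Total collected = 1 + 26 + 0 + 24 = 51.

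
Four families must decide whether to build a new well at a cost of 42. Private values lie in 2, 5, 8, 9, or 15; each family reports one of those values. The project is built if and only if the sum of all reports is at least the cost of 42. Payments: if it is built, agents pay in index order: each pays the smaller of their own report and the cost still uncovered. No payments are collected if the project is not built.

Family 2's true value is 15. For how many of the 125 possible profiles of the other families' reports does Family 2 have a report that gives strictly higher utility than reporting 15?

Others report (5, 15, 15): truth gives 0; report 8 gives 7 > 0. Violating.
Others report (8, 15, 15): truth gives 0; report 5 gives 10 > 0. Violating.
Others report (9, 9, 15): truth gives 0; report 9 gives 6 > 0. Violating.
Others report (9, 15, 9): truth gives 0; report 9 gives 6 > 0. Violating.
Others report (2, 2, 2): truth gives 0; no alternative beats it.
Others report (2, 2, 5): truth gives 0; no alternative beats it.
(Checking all 125 profiles: 13 have a profitable deviation, 112 do not.)

13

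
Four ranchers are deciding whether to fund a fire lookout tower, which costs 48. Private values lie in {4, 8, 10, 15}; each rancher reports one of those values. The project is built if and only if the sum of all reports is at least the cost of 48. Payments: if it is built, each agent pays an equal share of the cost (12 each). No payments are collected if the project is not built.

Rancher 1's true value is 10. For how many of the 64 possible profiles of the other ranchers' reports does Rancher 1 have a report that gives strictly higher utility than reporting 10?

Others report (8, 15, 15): truth gives -2; report 4 gives 0 > -2. Violating.
Others report (10, 15, 15): truth gives -2; report 4 gives 0 > -2. Violating.
Others report (15, 8, 15): truth gives -2; report 4 gives 0 > -2. Violating.
Others report (15, 10, 15): truth gives -2; report 4 gives 0 > -2. Violating.
Others report (4, 4, 4): truth gives 0; no alternative beats it.
Others report (4, 4, 8): truth gives 0; no alternative beats it.
(Checking all 64 profiles: 6 have a profitable deviation, 58 do not.)

6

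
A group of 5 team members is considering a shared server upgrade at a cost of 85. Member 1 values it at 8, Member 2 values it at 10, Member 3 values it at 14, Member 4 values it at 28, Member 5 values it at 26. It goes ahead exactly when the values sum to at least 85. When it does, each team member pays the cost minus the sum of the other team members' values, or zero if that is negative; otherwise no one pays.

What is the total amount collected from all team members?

Total value 86 ≥ cost 85, so it is built.
Member 1: others sum to 78; max(0, 85 - 78) = 7.
Member 2: others sum to 76; max(0, 85 - 76) = 9.
Member 3: others sum to 72; max(0, 85 - 72) = 13.
Member 4: others sum to 58; max(0, 85 - 58) = 27.
Member 5: others sum to 60; max(0, 85 - 60) = 25.
Total collected = 7 + 9 + 13 + 27 + 25 = 81.

81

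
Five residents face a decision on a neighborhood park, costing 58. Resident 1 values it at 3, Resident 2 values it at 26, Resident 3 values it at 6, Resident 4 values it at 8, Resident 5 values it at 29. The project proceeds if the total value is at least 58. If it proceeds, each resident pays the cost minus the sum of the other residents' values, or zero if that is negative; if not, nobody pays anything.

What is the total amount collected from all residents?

Total value 72 ≥ cost 58, so it is built.
Resident 1: others sum to 69; max(0, 58 - 69) = 0.
Resident 2: others sum to 46; max(0, 58 - 46) = 12.
Resident 3: others sum to 66; max(0, 58 - 66) = 0.
Resident 4: others sum to 64; max(0, 58 - 64) = 0.
Resident 5: others sum to 43; max(0, 58 - 43) = 15.
Total collected = 0 + 12 + 0 + 0 + 15 = 27.

27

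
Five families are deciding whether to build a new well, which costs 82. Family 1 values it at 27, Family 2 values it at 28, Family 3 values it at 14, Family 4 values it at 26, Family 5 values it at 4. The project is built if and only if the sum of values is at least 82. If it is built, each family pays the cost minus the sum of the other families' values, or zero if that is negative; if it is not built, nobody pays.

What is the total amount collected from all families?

30

Total value 99 ≥ cost 82, so it is built.
Family 1: others sum to 72; max(0, 82 - 72) = 10.
Family 2: others sum to 71; max(0, 82 - 71) = 11.
Family 3: others sum to 85; max(0, 82 - 85) = 0.
Family 4: others sum to 73; max(0, 82 - 73) = 9.
Family 5: others sum to 95; max(0, 82 - 95) = 0.
Total collected = 10 + 11 + 0 + 9 + 0 = 30.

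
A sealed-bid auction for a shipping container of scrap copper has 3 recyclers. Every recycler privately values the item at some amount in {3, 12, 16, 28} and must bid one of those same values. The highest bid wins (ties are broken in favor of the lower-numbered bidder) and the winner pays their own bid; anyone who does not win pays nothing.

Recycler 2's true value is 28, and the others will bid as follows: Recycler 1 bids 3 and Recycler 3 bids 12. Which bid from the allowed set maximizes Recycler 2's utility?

12

Bid 3: loses, pays 0, utility 0.
Bid 12: wins, pays 12, utility 28 - 12 = 16.
Bid 16: wins, pays 16, utility 28 - 16 = 12.
Bid 28: wins, pays 28, utility 28 - 28 = 0.
The best choice is 12 with utility 16.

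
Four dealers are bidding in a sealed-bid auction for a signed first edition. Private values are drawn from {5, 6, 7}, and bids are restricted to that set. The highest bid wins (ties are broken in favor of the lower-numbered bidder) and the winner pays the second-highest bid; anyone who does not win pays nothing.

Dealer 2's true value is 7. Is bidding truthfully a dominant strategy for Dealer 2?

Yes

Check each profile of the others' bids and compare truth against every alternative bid.
Others bid (6, 5, 5): truth gives 1, best alternative gives 0.
Others bid (6, 5, 6): truth gives 1, best alternative gives 0.
Others bid (6, 6, 5): truth gives 1, best alternative gives 0.
Others bid (6, 6, 6): truth gives 1, best alternative gives 0.
Others bid (5, 5, 5): truth gives 2, best alternative gives 2.
Others bid (5, 5, 6): truth gives 1, best alternative gives 1.
(Remaining 21 profiles checked similarly; truth is weakly best in each.)
In every case the truthful bid is at least as good as any alternative, so it is a dominant strategy.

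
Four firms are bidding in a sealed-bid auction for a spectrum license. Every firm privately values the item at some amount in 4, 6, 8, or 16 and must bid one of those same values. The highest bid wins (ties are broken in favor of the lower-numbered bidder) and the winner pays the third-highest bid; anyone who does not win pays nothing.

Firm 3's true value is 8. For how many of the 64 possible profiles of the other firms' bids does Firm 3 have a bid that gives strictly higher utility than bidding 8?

12

Others bid (4, 4, 16): truth gives 0; bid 16 gives 4 > 0. Violating.
Others bid (4, 6, 16): truth gives 0; bid 16 gives 2 > 0. Violating.
Others bid (4, 8, 4): truth gives 0; bid 16 gives 4 > 0. Violating.
Others bid (4, 8, 6): truth gives 0; bid 16 gives 2 > 0. Violating.
Others bid (4, 4, 4): truth gives 4; no alternative beats it.
Others bid (4, 4, 6): truth gives 4; no alternative beats it.
(Checking all 64 profiles: 12 have a profitable deviation, 52 do not.)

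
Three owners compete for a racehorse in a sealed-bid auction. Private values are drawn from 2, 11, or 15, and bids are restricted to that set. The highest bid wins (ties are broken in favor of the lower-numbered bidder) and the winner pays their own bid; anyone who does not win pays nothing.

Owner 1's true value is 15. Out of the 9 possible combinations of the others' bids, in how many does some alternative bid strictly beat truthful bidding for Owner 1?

4

Others bid (2, 2): truth gives 0; bid 2 gives 13 > 0. Violating.
Others bid (2, 11): truth gives 0; bid 11 gives 4 > 0. Violating.
Others bid (11, 2): truth gives 0; bid 11 gives 4 > 0. Violating.
Others bid (11, 11): truth gives 0; bid 11 gives 4 > 0. Violating.
Others bid (2, 15): truth gives 0; no alternative beats it.
Others bid (11, 15): truth gives 0; no alternative beats it.
(Checking all 9 profiles: 4 have a profitable deviation, 5 do not.)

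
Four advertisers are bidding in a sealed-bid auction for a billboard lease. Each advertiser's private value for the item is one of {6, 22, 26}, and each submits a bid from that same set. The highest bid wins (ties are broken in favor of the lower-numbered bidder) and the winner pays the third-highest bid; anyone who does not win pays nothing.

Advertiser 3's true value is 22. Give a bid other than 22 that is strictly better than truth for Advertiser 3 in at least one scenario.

Suppose Advertiser 1 bids 6, Advertiser 2 bids 6 and Advertiser 4 bids 26.
Bid 22: loses, pays 0, utility 0.
Bid 26: wins, pays 6, utility 22 - 6 = 16.
So bidding 26 beats truth here (16 > 0).

26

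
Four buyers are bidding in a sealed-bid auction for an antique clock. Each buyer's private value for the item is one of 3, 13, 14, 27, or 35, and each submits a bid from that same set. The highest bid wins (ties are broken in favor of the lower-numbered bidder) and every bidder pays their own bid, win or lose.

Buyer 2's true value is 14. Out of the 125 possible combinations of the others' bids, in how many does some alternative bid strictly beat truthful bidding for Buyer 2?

Others bid (3, 3, 3): truth gives 0; bid 13 gives 1 > 0. Violating.
Others bid (3, 3, 13): truth gives 0; bid 13 gives 1 > 0. Violating.
Others bid (3, 3, 27): truth gives -14; bid 3 gives -3 > -14. Violating.
Others bid (3, 3, 35): truth gives -14; bid 3 gives -3 > -14. Violating.
Others bid (3, 3, 14): truth gives 0; no alternative beats it.
Others bid (3, 13, 14): truth gives 0; no alternative beats it.
(Checking all 125 profiles: 111 have a profitable deviation, 14 do not.)

111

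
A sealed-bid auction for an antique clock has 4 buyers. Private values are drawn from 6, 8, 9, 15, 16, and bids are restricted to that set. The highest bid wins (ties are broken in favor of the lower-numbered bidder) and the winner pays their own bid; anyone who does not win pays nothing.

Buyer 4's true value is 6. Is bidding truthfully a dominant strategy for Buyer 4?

Check each profile of the others' bids and compare truth against every alternative bid.
Others bid (6, 6, 6): truth gives 0, best alternative gives -2.
Others bid (6, 6, 8): truth gives 0, best alternative gives 0.
Others bid (6, 6, 9): truth gives 0, best alternative gives 0.
Others bid (6, 6, 15): truth gives 0, best alternative gives 0.
Others bid (6, 6, 16): truth gives 0, best alternative gives 0.
Others bid (6, 8, 6): truth gives 0, best alternative gives 0.
(Remaining 119 profiles checked similarly; truth is weakly best in each.)
In every case the truthful bid is at least as good as any alternative, so it is a dominant strategy.

Yes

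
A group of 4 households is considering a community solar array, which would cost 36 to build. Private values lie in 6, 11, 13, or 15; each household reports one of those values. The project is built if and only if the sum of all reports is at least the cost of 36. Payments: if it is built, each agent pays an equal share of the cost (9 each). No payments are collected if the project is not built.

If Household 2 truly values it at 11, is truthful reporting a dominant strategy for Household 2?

No

Consider the case where Household 1 reports 6, Household 3 reports 6 and Household 4 reports 11.
Truthful report 11: project not built, utility 0.
Report 13 instead: project built, pays 9, utility 11 - 9 = 2.
Since 2 > 0, reporting 13 is strictly better here, so truthful reporting is not dominant.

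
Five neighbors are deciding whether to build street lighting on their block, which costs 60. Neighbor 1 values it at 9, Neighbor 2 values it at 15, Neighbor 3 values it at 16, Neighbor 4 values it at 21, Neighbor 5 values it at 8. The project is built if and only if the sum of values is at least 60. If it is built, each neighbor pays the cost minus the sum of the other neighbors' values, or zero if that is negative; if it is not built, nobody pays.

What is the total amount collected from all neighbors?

25

Total value 69 ≥ cost 60, so it is built.
Neighbor 1: others sum to 60; max(0, 60 - 60) = 0.
Neighbor 2: others sum to 54; max(0, 60 - 54) = 6.
Neighbor 3: others sum to 53; max(0, 60 - 53) = 7.
Neighbor 4: others sum to 48; max(0, 60 - 48) = 12.
Neighbor 5: others sum to 61; max(0, 60 - 61) = 0.
Total collected = 0 + 6 + 7 + 12 + 0 = 25.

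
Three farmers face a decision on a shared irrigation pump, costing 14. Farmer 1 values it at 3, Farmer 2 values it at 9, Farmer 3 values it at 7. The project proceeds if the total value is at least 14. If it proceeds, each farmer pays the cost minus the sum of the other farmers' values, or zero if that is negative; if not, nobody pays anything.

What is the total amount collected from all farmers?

6

Total value 19 ≥ cost 14, so it is built.
Farmer 1: others sum to 16; max(0, 14 - 16) = 0.
Farmer 2: others sum to 10; max(0, 14 - 10) = 4.
Farmer 3: others sum to 12; max(0, 14 - 12) = 2.
Total collected = 0 + 4 + 2 = 6.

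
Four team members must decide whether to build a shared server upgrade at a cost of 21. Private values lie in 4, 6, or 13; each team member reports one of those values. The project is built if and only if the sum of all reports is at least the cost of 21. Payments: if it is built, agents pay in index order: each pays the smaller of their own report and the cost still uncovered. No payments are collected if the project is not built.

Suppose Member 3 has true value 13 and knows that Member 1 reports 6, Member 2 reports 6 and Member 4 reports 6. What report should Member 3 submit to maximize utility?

4

Report 4: project built, pays 4, utility 13 - 4 = 9.
Report 6: project built, pays 6, utility 13 - 6 = 7.
Report 13: project built, pays 9, utility 13 - 9 = 4.
The best choice is 4 with utility 9.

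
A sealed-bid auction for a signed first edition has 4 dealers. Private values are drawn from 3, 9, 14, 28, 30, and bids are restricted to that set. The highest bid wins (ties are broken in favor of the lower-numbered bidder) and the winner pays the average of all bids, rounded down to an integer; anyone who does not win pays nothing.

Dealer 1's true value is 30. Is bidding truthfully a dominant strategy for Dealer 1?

No

Consider the case where Dealer 2 bids 3, Dealer 3 bids 3 and Dealer 4 bids 3.
Truthful bid 30: wins, pays 9, utility 30 - 9 = 21.
Bid 3 instead: wins, pays 3, utility 30 - 3 = 27.
Since 27 > 21, bidding 3 is strictly better here, so truthful bidding is not dominant.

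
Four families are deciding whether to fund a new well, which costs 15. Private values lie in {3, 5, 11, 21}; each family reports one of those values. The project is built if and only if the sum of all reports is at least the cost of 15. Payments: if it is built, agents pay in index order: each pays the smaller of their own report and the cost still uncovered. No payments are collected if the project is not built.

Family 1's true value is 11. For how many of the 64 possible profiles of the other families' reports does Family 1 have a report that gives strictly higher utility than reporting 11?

63

Others report (3, 3, 5): truth gives 0; report 5 gives 6 > 0. Violating.
Others report (3, 3, 11): truth gives 0; report 3 gives 8 > 0. Violating.
Others report (3, 3, 21): truth gives 0; report 3 gives 8 > 0. Violating.
Others report (3, 5, 3): truth gives 0; report 5 gives 6 > 0. Violating.
Others report (3, 3, 3): truth gives 0; no alternative beats it.
(Checking all 64 profiles: 63 have a profitable deviation, 1 does not.)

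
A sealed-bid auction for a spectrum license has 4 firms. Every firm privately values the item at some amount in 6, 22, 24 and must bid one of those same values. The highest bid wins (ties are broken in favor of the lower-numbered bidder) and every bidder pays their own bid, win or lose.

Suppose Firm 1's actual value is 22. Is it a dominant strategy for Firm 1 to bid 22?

No

Consider the case where Firm 2 bids 6, Firm 3 bids 6 and Firm 4 bids 6.
Truthful bid 22: wins, pays 22, utility 22 - 22 = 0.
Bid 6 instead: wins, pays 6, utility 22 - 6 = 16.
Since 16 > 0, bidding 6 is strictly better here, so truthful bidding is not dominant.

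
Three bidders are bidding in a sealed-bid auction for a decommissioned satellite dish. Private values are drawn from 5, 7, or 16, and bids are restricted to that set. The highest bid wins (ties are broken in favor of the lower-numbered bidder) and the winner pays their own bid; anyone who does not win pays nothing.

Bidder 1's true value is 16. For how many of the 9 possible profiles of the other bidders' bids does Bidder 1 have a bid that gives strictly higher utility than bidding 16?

4

Others bid (5, 5): truth gives 0; bid 5 gives 11 > 0. Violating.
Others bid (5, 7): truth gives 0; bid 7 gives 9 > 0. Violating.
Others bid (7, 5): truth gives 0; bid 7 gives 9 > 0. Violating.
Others bid (7, 7): truth gives 0; bid 7 gives 9 > 0. Violating.
Others bid (5, 16): truth gives 0; no alternative beats it.
Others bid (7, 16): truth gives 0; no alternative beats it.
(Checking all 9 profiles: 4 have a profitable deviation, 5 do not.)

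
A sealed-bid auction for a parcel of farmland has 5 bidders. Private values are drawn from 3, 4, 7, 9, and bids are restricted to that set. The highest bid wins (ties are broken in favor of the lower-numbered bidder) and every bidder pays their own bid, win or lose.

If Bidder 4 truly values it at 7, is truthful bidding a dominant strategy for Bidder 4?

Consider the case where Bidder 1 bids 3, Bidder 2 bids 3, Bidder 3 bids 3 and Bidder 5 bids 3.
Truthful bid 7: wins, pays 7, utility 7 - 7 = 0.
Bid 4 instead: wins, pays 4, utility 7 - 4 = 3.
Since 3 > 0, bidding 4 is strictly better here, so truthful bidding is not dominant.

No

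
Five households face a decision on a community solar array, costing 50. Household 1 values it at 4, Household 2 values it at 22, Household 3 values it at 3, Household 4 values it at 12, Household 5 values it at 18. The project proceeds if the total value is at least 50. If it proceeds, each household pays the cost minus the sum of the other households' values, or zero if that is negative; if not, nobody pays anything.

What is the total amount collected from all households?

Total value 59 ≥ cost 50, so it is built.
Household 1: others sum to 55; max(0, 50 - 55) = 0.
Household 2: others sum to 37; max(0, 50 - 37) = 13.
Household 3: others sum to 56; max(0, 50 - 56) = 0.
Household 4: others sum to 47; max(0, 50 - 47) = 3.
Household 5: others sum to 41; max(0, 50 - 41) = 9.
Total collected = 0 + 13 + 0 + 3 + 9 = 25.

25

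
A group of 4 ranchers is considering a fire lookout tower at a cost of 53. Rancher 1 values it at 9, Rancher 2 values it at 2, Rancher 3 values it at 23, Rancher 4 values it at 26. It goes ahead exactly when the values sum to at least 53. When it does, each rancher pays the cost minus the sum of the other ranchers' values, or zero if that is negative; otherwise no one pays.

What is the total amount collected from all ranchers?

37

Total value 60 ≥ cost 53, so it is built.
Rancher 1: others sum to 51; max(0, 53 - 51) = 2.
Rancher 2: others sum to 58; max(0, 53 - 58) = 0.
Rancher 3: others sum to 37; max(0, 53 - 37) = 16.
Rancher 4: others sum to 34; max(0, 53 - 34) = 19.
Total collected = 2 + 0 + 16 + 19 = 37.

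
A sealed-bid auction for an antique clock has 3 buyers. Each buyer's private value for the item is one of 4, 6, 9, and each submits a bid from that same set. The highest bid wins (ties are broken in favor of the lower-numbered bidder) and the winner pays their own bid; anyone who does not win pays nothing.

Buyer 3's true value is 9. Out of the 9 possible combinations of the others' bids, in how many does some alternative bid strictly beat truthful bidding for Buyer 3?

1

Others bid (4, 4): truth gives 0; bid 6 gives 3 > 0. Violating.
Others bid (4, 6): truth gives 0; no alternative beats it.
Others bid (4, 9): truth gives 0; no alternative beats it.
(Checking all 9 profiles: 1 has a profitable deviation, 8 do not.)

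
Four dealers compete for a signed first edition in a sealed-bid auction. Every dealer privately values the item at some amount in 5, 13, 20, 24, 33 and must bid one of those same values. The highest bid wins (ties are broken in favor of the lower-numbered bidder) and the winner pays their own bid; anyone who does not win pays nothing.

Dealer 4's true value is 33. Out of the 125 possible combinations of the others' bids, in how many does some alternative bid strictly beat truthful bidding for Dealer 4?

27

Others bid (5, 5, 5): truth gives 0; bid 13 gives 20 > 0. Violating.
Others bid (5, 5, 13): truth gives 0; bid 20 gives 13 > 0. Violating.
Others bid (5, 5, 20): truth gives 0; bid 24 gives 9 > 0. Violating.
Others bid (5, 13, 5): truth gives 0; bid 20 gives 13 > 0. Violating.
Others bid (5, 5, 24): truth gives 0; no alternative beats it.
Others bid (5, 5, 33): truth gives 0; no alternative beats it.
(Checking all 125 profiles: 27 have a profitable deviation, 98 do not.)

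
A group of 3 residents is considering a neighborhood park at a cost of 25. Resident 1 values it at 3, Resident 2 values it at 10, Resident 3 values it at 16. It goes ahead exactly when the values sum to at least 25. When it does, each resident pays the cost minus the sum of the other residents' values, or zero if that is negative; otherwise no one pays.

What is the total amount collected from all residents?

Total value 29 ≥ cost 25, so it is built.
Resident 1: others sum to 26; max(0, 25 - 26) = 0.
Resident 2: others sum to 19; max(0, 25 - 19) = 6.
Resident 3: others sum to 13; max(0, 25 - 13) = 12.
Total collected = 0 + 6 + 12 = 18.

18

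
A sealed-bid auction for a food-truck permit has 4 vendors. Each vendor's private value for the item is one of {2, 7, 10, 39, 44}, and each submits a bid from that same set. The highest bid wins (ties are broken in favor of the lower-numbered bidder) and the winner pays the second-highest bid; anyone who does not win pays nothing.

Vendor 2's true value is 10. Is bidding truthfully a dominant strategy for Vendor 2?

Yes

Check each profile of the others' bids and compare truth against every alternative bid.
Others bid (2, 2, 2): truth gives 8, best alternative gives 8.
Others bid (2, 2, 7): truth gives 3, best alternative gives 3.
Others bid (2, 7, 2): truth gives 3, best alternative gives 3.
Others bid (2, 7, 7): truth gives 3, best alternative gives 3.
Others bid (7, 2, 2): truth gives 3, best alternative gives 3.
Others bid (7, 2, 7): truth gives 3, best alternative gives 3.
(Remaining 119 profiles checked similarly; truth is weakly best in each.)
In every case the truthful bid is at least as good as any alternative, so it is a dominant strategy.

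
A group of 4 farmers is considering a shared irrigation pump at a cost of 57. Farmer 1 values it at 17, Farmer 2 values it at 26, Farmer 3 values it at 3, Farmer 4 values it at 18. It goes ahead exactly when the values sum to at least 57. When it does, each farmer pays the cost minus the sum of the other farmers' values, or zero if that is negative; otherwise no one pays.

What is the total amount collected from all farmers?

Total value 64 ≥ cost 57, so it is built.
Farmer 1: others sum to 47; max(0, 57 - 47) = 10.
Farmer 2: others sum to 38; max(0, 57 - 38) = 19.
Farmer 3: others sum to 61; max(0, 57 - 61) = 0.
Farmer 4: others sum to 46; max(0, 57 - 46) = 11.
Total collected = 10 + 19 + 0 + 11 = 40.

40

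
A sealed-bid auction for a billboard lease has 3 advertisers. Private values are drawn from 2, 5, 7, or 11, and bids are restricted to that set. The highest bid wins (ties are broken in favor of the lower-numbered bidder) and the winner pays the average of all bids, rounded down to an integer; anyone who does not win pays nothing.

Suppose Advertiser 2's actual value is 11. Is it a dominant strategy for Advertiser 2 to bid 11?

Consider the case where Advertiser 1 bids 2 and Advertiser 3 bids 2.
Truthful bid 11: wins, pays 5, utility 11 - 5 = 6.
Bid 5 instead: wins, pays 3, utility 11 - 3 = 8.
Since 8 > 6, bidding 5 is strictly better here, so truthful bidding is not dominant.

No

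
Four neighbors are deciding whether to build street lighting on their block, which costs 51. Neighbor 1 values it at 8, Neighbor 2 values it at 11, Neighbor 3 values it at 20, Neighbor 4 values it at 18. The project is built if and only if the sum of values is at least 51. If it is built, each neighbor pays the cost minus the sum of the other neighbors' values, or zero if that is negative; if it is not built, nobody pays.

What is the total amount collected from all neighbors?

Total value 57 ≥ cost 51, so it is built.
Neighbor 1: others sum to 49; max(0, 51 - 49) = 2.
Neighbor 2: others sum to 46; max(0, 51 - 46) = 5.
Neighbor 3: others sum to 37; max(0, 51 - 37) = 14.
Neighbor 4: others sum to 39; max(0, 51 - 39) = 12.
Total collected = 2 + 5 + 14 + 12 = 33.

33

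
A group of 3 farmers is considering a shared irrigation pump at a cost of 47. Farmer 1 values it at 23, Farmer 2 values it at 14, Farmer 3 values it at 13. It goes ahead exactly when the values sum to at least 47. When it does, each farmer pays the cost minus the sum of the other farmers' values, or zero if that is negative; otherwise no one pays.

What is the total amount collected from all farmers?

41

Total value 50 ≥ cost 47, so it is built.
Farmer 1: others sum to 27; max(0, 47 - 27) = 20.
Farmer 2: others sum to 36; max(0, 47 - 36) = 11.
Farmer 3: others sum to 37; max(0, 47 - 37) = 10.
Total collected = 20 + 11 + 10 = 41.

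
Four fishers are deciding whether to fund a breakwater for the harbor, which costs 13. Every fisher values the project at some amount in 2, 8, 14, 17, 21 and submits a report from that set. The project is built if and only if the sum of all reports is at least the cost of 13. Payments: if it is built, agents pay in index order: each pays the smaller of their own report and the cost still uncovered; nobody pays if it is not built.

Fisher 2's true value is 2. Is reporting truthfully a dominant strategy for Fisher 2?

Yes

Check each profile of the others' reports and compare truth against every alternative report.
Others report (2, 2, 2): truth gives 0, best alternative gives -6.
Others report (2, 2, 8): truth gives 0, best alternative gives -6.
Others report (2, 2, 14): truth gives 0, best alternative gives -6.
Others report (2, 2, 17): truth gives 0, best alternative gives -6.
Others report (2, 2, 21): truth gives 0, best alternative gives -6.
Others report (2, 8, 2): truth gives 0, best alternative gives -6.
(Remaining 119 profiles checked similarly; truth is weakly best in each.)
In every case the truthful report is at least as good as any alternative, so it is a dominant strategy.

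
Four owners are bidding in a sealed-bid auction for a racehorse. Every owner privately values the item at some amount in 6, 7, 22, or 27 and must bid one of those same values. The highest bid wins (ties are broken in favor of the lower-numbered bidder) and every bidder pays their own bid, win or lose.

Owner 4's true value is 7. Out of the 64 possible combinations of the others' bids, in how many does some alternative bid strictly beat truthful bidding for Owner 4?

Others bid (6, 6, 7): truth gives -7; bid 6 gives -6 > -7. Violating.
Others bid (6, 6, 22): truth gives -7; bid 6 gives -6 > -7. Violating.
Others bid (6, 6, 27): truth gives -7; bid 6 gives -6 > -7. Violating.
Others bid (6, 7, 6): truth gives -7; bid 6 gives -6 > -7. Violating.
Others bid (6, 6, 6): truth gives 0; no alternative beats it.
(Checking all 64 profiles: 63 have a profitable deviation, 1 does not.)

63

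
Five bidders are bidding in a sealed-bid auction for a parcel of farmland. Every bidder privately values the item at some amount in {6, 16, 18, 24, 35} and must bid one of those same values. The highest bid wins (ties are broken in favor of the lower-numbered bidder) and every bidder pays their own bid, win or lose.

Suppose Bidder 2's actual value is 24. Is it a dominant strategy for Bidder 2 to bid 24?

Consider the case where Bidder 1 bids 6, Bidder 3 bids 6, Bidder 4 bids 6 and Bidder 5 bids 6.
Truthful bid 24: wins, pays 24, utility 24 - 24 = 0.
Bid 16 instead: wins, pays 16, utility 24 - 16 = 8.
Since 8 > 0, bidding 16 is strictly better here, so truthful bidding is not dominant.

No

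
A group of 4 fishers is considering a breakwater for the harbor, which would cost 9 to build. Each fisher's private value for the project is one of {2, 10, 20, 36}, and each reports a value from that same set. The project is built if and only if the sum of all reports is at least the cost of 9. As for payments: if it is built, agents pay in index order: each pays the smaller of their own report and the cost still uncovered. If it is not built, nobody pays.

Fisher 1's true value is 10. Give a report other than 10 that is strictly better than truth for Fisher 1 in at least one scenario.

2

Suppose Fisher 2 reports 2, Fisher 3 reports 2 and Fisher 4 reports 10.
Report 10: project built, pays 9, utility 10 - 9 = 1.
Report 2: project built, pays 2, utility 10 - 2 = 8.
So reporting 2 beats truth here (8 > 1).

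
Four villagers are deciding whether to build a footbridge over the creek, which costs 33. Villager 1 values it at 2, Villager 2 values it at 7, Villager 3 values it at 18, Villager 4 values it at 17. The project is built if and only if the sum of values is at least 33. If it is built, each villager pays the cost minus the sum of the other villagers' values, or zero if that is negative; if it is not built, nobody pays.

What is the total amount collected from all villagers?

13

Total value 44 ≥ cost 33, so it is built.
Villager 1: others sum to 42; max(0, 33 - 42) = 0.
Villager 2: others sum to 37; max(0, 33 - 37) = 0.
Villager 3: others sum to 26; max(0, 33 - 26) = 7.
Villager 4: others sum to 27; max(0, 33 - 27) = 6.
Total collected = 0 + 0 + 7 + 6 = 13.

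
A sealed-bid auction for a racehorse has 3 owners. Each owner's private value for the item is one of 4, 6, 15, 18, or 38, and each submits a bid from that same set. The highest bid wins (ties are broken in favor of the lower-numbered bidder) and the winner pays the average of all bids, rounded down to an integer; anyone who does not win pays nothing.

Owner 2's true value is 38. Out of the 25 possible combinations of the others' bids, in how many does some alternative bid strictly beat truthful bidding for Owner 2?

12

Others bid (4, 4): truth gives 23; bid 6 gives 34 > 23. Violating.
Others bid (4, 6): truth gives 22; bid 6 gives 33 > 22. Violating.
Others bid (4, 15): truth gives 19; bid 15 gives 27 > 19. Violating.
Others bid (4, 18): truth gives 18; bid 18 gives 25 > 18. Violating.
Others bid (4, 38): truth gives 12; no alternative beats it.
Others bid (6, 38): truth gives 11; no alternative beats it.
(Checking all 25 profiles: 12 have a profitable deviation, 13 do not.)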